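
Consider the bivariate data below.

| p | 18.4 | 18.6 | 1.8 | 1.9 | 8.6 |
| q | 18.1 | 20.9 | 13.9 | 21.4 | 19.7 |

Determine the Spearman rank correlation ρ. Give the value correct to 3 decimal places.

Rank p: 4, 5, 1, 2, 3
Rank q: 2, 4, 1, 5, 3
d = rank(p) − rank(q): 2, 1, 0, -3, 0; Σd² = 14
ρ = 1 − 6Σd² / [n(n²−1)] = 1 − 6×14 / (5×24) = 1 − 84/120 ≈ 0.300

0.300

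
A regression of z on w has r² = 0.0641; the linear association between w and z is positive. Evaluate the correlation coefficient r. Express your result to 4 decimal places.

0.2532

|r| = √0.0641 = 0.2532
The association is positive, so r = 0.2532.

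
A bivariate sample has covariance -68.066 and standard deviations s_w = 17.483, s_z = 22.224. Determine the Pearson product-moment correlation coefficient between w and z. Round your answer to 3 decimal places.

r = Cov(w,z) / (s_w · s_z) = -68.066 / (17.483 × 22.224)
  = -68.066 / 388.5422 ≈ -0.175

-0.175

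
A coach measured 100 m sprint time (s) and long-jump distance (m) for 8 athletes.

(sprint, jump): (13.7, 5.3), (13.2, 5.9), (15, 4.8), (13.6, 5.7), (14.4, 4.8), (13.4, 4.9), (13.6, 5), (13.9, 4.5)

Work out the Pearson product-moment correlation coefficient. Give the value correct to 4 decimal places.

-0.5690

n = 8, Σx = 110.8, Σy = 40.9, Σx² = 1536.98, Σy² = 210.73, Σxy = 565.34
nΣxy − ΣxΣy = 4522.72 − 4531.72 = -9
nΣx² − (Σx)² = 12295.84 − 12276.64 = 19.2; nΣy² − (Σy)² = 1685.84 − 1672.81 = 13.03
r = -9 / √(19.2 × 13.03) = -9 / 15.8170 ≈ -0.5690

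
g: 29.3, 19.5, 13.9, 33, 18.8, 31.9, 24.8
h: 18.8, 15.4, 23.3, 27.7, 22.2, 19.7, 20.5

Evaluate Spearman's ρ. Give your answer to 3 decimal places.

Rank g: 5, 3, 1, 7, 2, 6, 4
Rank h: 2, 1, 6, 7, 5, 3, 4
d = rank(g) − rank(h): 3, 2, -5, 0, -3, 3, 0; Σd² = 56
ρ = 1 − 6Σd² / [n(n²−1)] = 1 − 6×56 / (7×48) = 1 − 336/336 ≈ 0.000

0.000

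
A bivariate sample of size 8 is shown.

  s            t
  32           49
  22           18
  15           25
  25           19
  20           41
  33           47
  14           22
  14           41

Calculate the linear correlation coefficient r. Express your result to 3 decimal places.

n = 8, Σs = 175, Σt = 262, Σs² = 4239, Σt² = 9766, Σst = 6067
nΣst − ΣsΣt = 48536 − 45850 = 2686
nΣs² − (Σs)² = 33912 − 30625 = 3287; nΣt² − (Σt)² = 78128 − 68644 = 9484
r = 2686 / √(3287 × 9484) = 2686 / 5583.3599 ≈ 0.481

0.481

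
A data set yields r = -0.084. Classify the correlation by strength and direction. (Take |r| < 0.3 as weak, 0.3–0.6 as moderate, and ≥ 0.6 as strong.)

weak negative

r = -0.084 < 0 so the relationship is negative.
|r| = 0.084, which falls in the weak range.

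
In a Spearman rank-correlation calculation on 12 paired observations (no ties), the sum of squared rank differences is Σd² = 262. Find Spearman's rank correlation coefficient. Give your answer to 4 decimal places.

0.0839

ρ = 1 − 6Σd² / [n(n²−1)] = 1 − 6×262 / (12×143)
  = 1 − 1572/1716 = 1 − 0.91608 ≈ 0.0839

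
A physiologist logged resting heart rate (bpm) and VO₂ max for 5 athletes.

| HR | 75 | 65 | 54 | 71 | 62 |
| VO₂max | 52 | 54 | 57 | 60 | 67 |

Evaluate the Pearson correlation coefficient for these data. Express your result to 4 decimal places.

n = 5, Σx = 327, Σy = 290, Σx² = 21651, Σy² = 16958, Σxy = 18902
nΣxy − ΣxΣy = 94510 − 94830 = -320
nΣx² − (Σx)² = 108255 − 106929 = 1326; nΣy² − (Σy)² = 84790 − 84100 = 690
r = -320 / √(1326 × 690) = -320 / 956.5250 ≈ -0.3345

-0.3345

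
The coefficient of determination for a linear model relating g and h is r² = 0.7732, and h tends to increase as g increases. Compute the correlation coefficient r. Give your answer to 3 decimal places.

0.879

|r| = √0.7732 = 0.879
The association is positive, so r = 0.879.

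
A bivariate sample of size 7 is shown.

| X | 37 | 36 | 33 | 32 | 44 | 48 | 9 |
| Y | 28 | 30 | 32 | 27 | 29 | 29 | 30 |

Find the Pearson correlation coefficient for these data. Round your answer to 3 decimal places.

n = 7, ΣX = 239, ΣY = 205, ΣX² = 9099, ΣY² = 6019, ΣXY = 6974
nΣXY − ΣXΣY = 48818 − 48995 = -177
nΣX² − (ΣX)² = 63693 − 57121 = 6572; nΣY² − (ΣY)² = 42133 − 42025 = 108
r = -177 / √(6572 × 108) = -177 / 842.4820 ≈ -0.210

-0.210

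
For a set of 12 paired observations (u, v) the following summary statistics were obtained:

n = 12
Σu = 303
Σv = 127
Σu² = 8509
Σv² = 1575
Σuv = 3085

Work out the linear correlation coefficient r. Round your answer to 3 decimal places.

-0.273

r = (nΣuv − ΣuΣv) / √[(nΣu² − (Σu)²)(nΣv² − (Σv)²)]
Numerator: 12×3085 − 303×127 = -1461
Denominator: √[(102108 − 91809)(18900 − 16129)] = √[10299 × 2771] = 5342.1465
r = -1461 / 5342.1465 ≈ -0.273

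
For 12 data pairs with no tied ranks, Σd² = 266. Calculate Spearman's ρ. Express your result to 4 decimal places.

0.0699

ρ = 1 − 6Σd² / [n(n²−1)] = 1 − 6×266 / (12×143)
  = 1 − 1596/1716 = 1 − 0.93007 ≈ 0.0699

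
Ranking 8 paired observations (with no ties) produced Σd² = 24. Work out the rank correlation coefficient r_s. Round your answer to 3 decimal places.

0.714

ρ = 1 − 6Σd² / [n(n²−1)] = 1 − 6×24 / (8×63)
  = 1 − 144/504 = 1 − 0.2857 ≈ 0.714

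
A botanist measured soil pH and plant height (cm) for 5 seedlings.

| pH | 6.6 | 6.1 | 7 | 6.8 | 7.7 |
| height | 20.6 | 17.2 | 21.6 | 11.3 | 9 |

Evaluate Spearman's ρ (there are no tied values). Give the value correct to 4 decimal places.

Rank pH: 2, 1, 4, 3, 5
Rank height: 4, 3, 5, 2, 1
d = rank(pH) − rank(height): -2, -2, -1, 1, 4; Σd² = 26
ρ = 1 − 6Σd² / [n(n²−1)] = 1 − 6×26 / (5×24) = 1 − 156/120 ≈ -0.3000

-0.3000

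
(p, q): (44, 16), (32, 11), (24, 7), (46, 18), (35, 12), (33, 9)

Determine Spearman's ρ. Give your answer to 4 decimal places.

0.9429

Rank p: 5, 2, 1, 6, 4, 3
Rank q: 5, 3, 1, 6, 4, 2
d = rank(p) − rank(q): 0, -1, 0, 0, 0, 1; Σd² = 2
ρ = 1 − 6Σd² / [n(n²−1)] = 1 − 6×2 / (6×35) = 1 − 12/210 ≈ 0.9429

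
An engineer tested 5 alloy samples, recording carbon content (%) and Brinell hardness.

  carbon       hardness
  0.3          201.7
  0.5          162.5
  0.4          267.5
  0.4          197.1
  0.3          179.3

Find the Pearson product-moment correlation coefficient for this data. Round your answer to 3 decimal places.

-0.126

n = 5, Σx = 1.9, Σy = 1008.1, Σx² = 0.75, Σy² = 209642.29, Σxy = 381.39
nΣxy − ΣxΣy = 1906.95 − 1915.39 = -8.44
nΣx² − (Σx)² = 3.75 − 3.61 = 0.14; nΣy² − (Σy)² = 1048211.45 − 1016265.61 = 31945.84
r = -8.44 / √(0.14 × 31945.84) = -8.44 / 66.8761 ≈ -0.126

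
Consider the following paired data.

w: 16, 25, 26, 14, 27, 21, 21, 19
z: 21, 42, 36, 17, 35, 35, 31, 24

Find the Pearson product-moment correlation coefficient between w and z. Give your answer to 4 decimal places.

0.9044

n = 8, Σw = 169, Σz = 241, Σw² = 3725, Σz² = 7777, Σwz = 5347
nΣwz − ΣwΣz = 42776 − 40729 = 2047
nΣw² − (Σw)² = 29800 − 28561 = 1239; nΣz² − (Σz)² = 62216 − 58081 = 4135
r = 2047 / √(1239 × 4135) = 2047 / 2263.4631 ≈ 0.9044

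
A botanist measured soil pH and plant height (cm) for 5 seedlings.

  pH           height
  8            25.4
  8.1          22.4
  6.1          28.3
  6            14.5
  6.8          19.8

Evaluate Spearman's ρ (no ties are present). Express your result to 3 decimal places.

0.300

Rank pH: 4, 5, 2, 1, 3
Rank height: 4, 3, 5, 1, 2
d = rank(pH) − rank(height): 0, 2, -3, 0, 1; Σd² = 14
ρ = 1 − 6Σd² / [n(n²−1)] = 1 − 6×14 / (5×24) = 1 − 84/120 ≈ 0.300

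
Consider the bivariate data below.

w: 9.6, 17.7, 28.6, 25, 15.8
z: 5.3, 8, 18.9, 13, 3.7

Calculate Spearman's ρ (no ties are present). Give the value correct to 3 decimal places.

0.900

Rank w: 1, 3, 5, 4, 2
Rank z: 2, 3, 5, 4, 1
d = rank(w) − rank(z): -1, 0, 0, 0, 1; Σd² = 2
ρ = 1 − 6Σd² / [n(n²−1)] = 1 − 6×2 / (5×24) = 1 − 12/120 ≈ 0.900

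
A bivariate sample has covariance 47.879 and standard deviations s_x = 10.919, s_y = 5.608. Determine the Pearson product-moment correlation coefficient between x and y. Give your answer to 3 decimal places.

0.782

r = Cov(x,y) / (s_x · s_y) = 47.879 / (10.919 × 5.608)
  = 47.879 / 61.2338 ≈ 0.782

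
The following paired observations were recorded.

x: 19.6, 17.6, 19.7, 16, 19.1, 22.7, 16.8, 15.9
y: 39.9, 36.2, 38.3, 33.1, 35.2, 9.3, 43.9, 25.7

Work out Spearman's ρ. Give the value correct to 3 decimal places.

Rank x: 6, 4, 7, 2, 5, 8, 3, 1
Rank y: 7, 5, 6, 3, 4, 1, 8, 2
d = rank(x) − rank(y): -1, -1, 1, -1, 1, 7, -5, -1; Σd² = 80
ρ = 1 − 6Σd² / [n(n²−1)] = 1 − 6×80 / (8×63) = 1 − 480/504 ≈ 0.048

0.048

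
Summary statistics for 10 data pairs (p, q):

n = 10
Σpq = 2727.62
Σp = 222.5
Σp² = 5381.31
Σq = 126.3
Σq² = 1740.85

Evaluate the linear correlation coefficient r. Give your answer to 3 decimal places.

-0.330

r = (nΣpq − ΣpΣq) / √[(nΣp² − (Σp)²)(nΣq² − (Σq)²)]
Numerator: 10×2727.62 − 222.5×126.3 = -825.55
Denominator: √[(53813.1 − 49506.25)(17408.5 − 15951.69)] = √[4306.85 × 1456.81] = 2504.8477
r = -825.55 / 2504.8477 ≈ -0.330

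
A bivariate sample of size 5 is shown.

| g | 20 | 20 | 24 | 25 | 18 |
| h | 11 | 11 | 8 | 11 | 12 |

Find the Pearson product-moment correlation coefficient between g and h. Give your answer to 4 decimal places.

-0.6224

n = 5, Σg = 107, Σh = 53, Σg² = 2325, Σh² = 571, Σgh = 1123
nΣgh − ΣgΣh = 5615 − 5671 = -56
nΣg² − (Σg)² = 11625 − 11449 = 176; nΣh² − (Σh)² = 2855 − 2809 = 46
r = -56 / √(176 × 46) = -56 / 89.9778 ≈ -0.6224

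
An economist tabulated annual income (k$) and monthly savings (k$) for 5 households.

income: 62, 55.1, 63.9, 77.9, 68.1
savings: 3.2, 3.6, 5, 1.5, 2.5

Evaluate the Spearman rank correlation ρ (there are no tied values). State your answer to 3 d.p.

Rank income: 2, 1, 3, 5, 4
Rank savings: 3, 4, 5, 1, 2
d = rank(income) − rank(savings): -1, -3, -2, 4, 2; Σd² = 34
ρ = 1 − 6Σd² / [n(n²−1)] = 1 − 6×34 / (5×24) = 1 − 204/120 ≈ -0.700

-0.700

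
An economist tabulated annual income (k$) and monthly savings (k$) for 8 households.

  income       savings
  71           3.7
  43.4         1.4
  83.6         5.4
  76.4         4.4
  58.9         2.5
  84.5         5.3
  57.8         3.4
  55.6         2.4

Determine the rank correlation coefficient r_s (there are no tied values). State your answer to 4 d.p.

0.9524

Rank income: 5, 1, 7, 6, 4, 8, 3, 2
Rank savings: 5, 1, 8, 6, 3, 7, 4, 2
d = rank(income) − rank(savings): 0, 0, -1, 0, 1, 1, -1, 0; Σd² = 4
ρ = 1 − 6Σd² / [n(n²−1)] = 1 − 6×4 / (8×63) = 1 − 24/504 ≈ 0.9524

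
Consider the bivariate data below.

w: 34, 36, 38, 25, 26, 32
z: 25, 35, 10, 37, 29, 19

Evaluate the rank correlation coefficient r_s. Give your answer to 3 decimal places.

Rank w: 4, 5, 6, 1, 2, 3
Rank z: 3, 5, 1, 6, 4, 2
d = rank(w) − rank(z): 1, 0, 5, -5, -2, 1; Σd² = 56
ρ = 1 − 6Σd² / [n(n²−1)] = 1 − 6×56 / (6×35) = 1 − 336/210 ≈ -0.600

-0.600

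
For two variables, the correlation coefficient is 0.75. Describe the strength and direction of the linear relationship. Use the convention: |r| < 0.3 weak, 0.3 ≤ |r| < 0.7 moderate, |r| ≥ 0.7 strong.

r = 0.75 > 0 so the relationship is positive.
|r| = 0.75, which falls in the strong range.

strong positive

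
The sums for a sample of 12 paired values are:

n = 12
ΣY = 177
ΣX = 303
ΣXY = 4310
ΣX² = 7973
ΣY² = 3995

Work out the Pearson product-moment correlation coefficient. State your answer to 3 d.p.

-0.238

r = (nΣXY − ΣXΣY) / √[(nΣX² − (ΣX)²)(nΣY² − (ΣY)²)]
Numerator: 12×4310 − 303×177 = -1911
Denominator: √[(95676 − 91809)(47940 − 31329)] = √[3867 × 16611] = 8014.6576
r = -1911 / 8014.6576 ≈ -0.238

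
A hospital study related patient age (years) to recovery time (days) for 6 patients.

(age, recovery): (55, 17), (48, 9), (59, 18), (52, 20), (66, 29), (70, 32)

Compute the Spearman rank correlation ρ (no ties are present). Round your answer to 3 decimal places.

Rank age: 3, 1, 4, 2, 5, 6
Rank recovery: 2, 1, 3, 4, 5, 6
d = rank(age) − rank(recovery): 1, 0, 1, -2, 0, 0; Σd² = 6
ρ = 1 − 6Σd² / [n(n²−1)] = 1 − 6×6 / (6×35) = 1 − 36/210 ≈ 0.829

0.829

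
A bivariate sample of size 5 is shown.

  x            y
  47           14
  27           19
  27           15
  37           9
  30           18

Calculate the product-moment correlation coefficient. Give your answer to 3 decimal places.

-0.528

n = 5, Σx = 168, Σy = 75, Σx² = 5936, Σy² = 1187, Σxy = 2449
nΣxy − ΣxΣy = 12245 − 12600 = -355
nΣx² − (Σx)² = 29680 − 28224 = 1456; nΣy² − (Σy)² = 5935 − 5625 = 310
r = -355 / √(1456 × 310) = -355 / 671.8333 ≈ -0.528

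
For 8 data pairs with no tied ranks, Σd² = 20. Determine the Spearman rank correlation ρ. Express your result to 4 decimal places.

ρ = 1 − 6Σd² / [n(n²−1)] = 1 − 6×20 / (8×63)
  = 1 − 120/504 = 1 − 0.23810 ≈ 0.7619

0.7619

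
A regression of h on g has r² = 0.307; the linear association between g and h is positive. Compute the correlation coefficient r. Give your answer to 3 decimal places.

|r| = √0.307 = 0.554
The association is positive, so r = 0.554.

0.554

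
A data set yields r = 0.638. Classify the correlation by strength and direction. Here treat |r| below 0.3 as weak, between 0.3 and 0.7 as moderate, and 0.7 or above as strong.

moderate positive

r = 0.638 > 0 so the relationship is positive.
|r| = 0.638, which falls in the moderate range.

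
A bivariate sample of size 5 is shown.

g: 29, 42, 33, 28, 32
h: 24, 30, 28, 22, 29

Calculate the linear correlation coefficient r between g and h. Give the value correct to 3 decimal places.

n = 5, Σg = 164, Σh = 133, Σg² = 5502, Σh² = 3585, Σgh = 4424
nΣgh − ΣgΣh = 22120 − 21812 = 308
nΣg² − (Σg)² = 27510 − 26896 = 614; nΣh² − (Σh)² = 17925 − 17689 = 236
r = 308 / √(614 × 236) = 308 / 380.6626 ≈ 0.809

0.809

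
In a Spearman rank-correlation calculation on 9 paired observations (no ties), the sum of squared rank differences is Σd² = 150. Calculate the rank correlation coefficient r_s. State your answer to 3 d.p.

-0.250

ρ = 1 − 6Σd² / [n(n²−1)] = 1 − 6×150 / (9×80)
  = 1 − 900/720 = 1 − 1.2500 ≈ -0.250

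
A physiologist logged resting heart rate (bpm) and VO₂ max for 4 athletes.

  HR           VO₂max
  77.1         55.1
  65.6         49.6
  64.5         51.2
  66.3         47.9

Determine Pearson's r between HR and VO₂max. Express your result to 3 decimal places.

n = 4, Σx = 273.5, Σy = 203.8, Σx² = 18803.71, Σy² = 10412.02, Σxy = 13980.14
nΣxy − ΣxΣy = 55920.56 − 55739.3 = 181.26
nΣx² − (Σx)² = 75214.84 − 74802.25 = 412.59; nΣy² − (Σy)² = 41648.08 − 41534.44 = 113.64
r = 181.26 / √(412.59 × 113.64) = 181.26 / 216.5334 ≈ 0.837

0.837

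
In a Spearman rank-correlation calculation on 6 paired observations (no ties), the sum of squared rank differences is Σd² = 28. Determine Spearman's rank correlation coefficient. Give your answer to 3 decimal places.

ρ = 1 − 6Σd² / [n(n²−1)] = 1 − 6×28 / (6×35)
  = 1 − 168/210 = 1 − 0.8000 ≈ 0.200

0.200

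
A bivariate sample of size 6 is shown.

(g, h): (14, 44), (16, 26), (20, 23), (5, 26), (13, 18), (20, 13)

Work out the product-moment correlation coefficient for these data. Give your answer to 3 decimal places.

n = 6, Σg = 88, Σh = 150, Σg² = 1446, Σh² = 4310, Σgh = 2116
nΣgh − ΣgΣh = 12696 − 13200 = -504
nΣg² − (Σg)² = 8676 − 7744 = 932; nΣh² − (Σh)² = 25860 − 22500 = 3360
r = -504 / √(932 × 3360) = -504 / 1769.6101 ≈ -0.285

-0.285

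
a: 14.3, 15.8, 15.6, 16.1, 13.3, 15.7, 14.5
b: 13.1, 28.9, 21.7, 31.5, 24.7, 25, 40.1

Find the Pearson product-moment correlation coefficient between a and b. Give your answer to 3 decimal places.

n = 7, Σa = 105.3, Σb = 185, Σa² = 1590.33, Σb² = 5313.06, Σab = 2792.08
nΣab − ΣaΣb = 19544.56 − 19480.5 = 64.06
nΣa² − (Σa)² = 11132.31 − 11088.09 = 44.22; nΣb² − (Σb)² = 37191.42 − 34225 = 2966.42
r = 64.06 / √(44.22 × 2966.42) = 64.06 / 362.1810 ≈ 0.177

0.177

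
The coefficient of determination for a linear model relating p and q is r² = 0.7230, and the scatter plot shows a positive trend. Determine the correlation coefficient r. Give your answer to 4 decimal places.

|r| = √0.7230 = 0.8503
The association is positive, so r = 0.8503.

0.8503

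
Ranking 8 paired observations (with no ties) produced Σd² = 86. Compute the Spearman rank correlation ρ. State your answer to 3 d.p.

-0.024

ρ = 1 − 6Σd² / [n(n²−1)] = 1 − 6×86 / (8×63)
  = 1 − 516/504 = 1 − 1.0238 ≈ -0.024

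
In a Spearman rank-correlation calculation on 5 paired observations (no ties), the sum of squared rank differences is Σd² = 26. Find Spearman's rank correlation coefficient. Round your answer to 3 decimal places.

-0.300

ρ = 1 − 6Σd² / [n(n²−1)] = 1 − 6×26 / (5×24)
  = 1 − 156/120 = 1 − 1.3000 ≈ -0.300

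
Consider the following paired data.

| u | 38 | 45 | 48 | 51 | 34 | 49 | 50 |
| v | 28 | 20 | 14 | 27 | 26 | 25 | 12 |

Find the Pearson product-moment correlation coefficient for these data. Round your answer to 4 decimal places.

n = 7, Σu = 315, Σv = 152, Σu² = 14431, Σv² = 3554, Σuv = 6722
nΣuv − ΣuΣv = 47054 − 47880 = -826
nΣu² − (Σu)² = 101017 − 99225 = 1792; nΣv² − (Σv)² = 24878 − 23104 = 1774
r = -826 / √(1792 × 1774) = -826 / 1782.9773 ≈ -0.4633

-0.4633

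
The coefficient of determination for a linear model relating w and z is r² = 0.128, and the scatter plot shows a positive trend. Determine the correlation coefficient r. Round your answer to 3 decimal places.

|r| = √0.128 = 0.358
The association is positive, so r = 0.358.

0.358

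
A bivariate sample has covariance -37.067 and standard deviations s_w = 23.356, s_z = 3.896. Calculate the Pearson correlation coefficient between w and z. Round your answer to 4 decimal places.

-0.4074

r = Cov(w,z) / (s_w · s_z) = -37.067 / (23.356 × 3.896)
  = -37.067 / 90.9950 ≈ -0.4074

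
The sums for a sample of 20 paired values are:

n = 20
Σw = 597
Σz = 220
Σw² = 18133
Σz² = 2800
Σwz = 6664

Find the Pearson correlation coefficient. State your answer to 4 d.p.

r = (nΣwz − ΣwΣz) / √[(nΣw² − (Σw)²)(nΣz² − (Σz)²)]
Numerator: 20×6664 − 597×220 = 1940
Denominator: √[(362660 − 356409)(56000 − 48400)] = √[6251 × 7600] = 6892.5757
r = 1940 / 6892.5757 ≈ 0.2815

0.2815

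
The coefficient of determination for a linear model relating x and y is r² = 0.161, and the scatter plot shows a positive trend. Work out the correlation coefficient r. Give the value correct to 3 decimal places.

0.401

|r| = √0.161 = 0.401
The association is positive, so r = 0.401.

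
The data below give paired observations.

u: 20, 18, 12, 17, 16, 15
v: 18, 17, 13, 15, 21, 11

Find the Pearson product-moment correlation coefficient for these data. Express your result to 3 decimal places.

n = 6, Σu = 98, Σv = 95, Σu² = 1638, Σv² = 1569, Σuv = 1578
nΣuv − ΣuΣv = 9468 − 9310 = 158
nΣu² − (Σu)² = 9828 − 9604 = 224; nΣv² − (Σv)² = 9414 − 9025 = 389
r = 158 / √(224 × 389) = 158 / 295.1881 ≈ 0.535

0.535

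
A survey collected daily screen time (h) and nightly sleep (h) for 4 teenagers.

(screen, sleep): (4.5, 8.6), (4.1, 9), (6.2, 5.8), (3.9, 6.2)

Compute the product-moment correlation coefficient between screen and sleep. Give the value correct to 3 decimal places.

n = 4, Σx = 18.7, Σy = 29.6, Σx² = 90.71, Σy² = 227.04, Σxy = 135.74
nΣxy − ΣxΣy = 542.96 − 553.52 = -10.56
nΣx² − (Σx)² = 362.84 − 349.69 = 13.15; nΣy² − (Σy)² = 908.16 − 876.16 = 32
r = -10.56 / √(13.15 × 32) = -10.56 / 20.5134 ≈ -0.515

-0.515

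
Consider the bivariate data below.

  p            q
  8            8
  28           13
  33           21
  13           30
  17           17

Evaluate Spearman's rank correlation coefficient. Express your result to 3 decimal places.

Rank p: 1, 4, 5, 2, 3
Rank q: 1, 2, 4, 5, 3
d = rank(p) − rank(q): 0, 2, 1, -3, 0; Σd² = 14
ρ = 1 − 6Σd² / [n(n²−1)] = 1 − 6×14 / (5×24) = 1 − 84/120 ≈ 0.300

0.300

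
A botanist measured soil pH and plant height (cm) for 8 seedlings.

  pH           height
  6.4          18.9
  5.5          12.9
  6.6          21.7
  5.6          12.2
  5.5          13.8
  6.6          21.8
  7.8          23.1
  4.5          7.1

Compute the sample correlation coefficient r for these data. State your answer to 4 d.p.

0.9475

n = 8, Σx = 48.5, Σy = 131.5, Σx² = 301.03, Σy² = 2393.05, Σxy = 835.36
nΣxy − ΣxΣy = 6682.88 − 6377.75 = 305.13
nΣx² − (Σx)² = 2408.24 − 2352.25 = 55.99; nΣy² − (Σy)² = 19144.4 − 17292.25 = 1852.15
r = 305.13 / √(55.99 × 1852.15) = 305.13 / 322.0278 ≈ 0.9475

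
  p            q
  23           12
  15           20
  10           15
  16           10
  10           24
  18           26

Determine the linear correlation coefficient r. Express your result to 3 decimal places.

-0.288

n = 6, Σp = 92, Σq = 107, Σp² = 1534, Σq² = 2121, Σpq = 1594
nΣpq − ΣpΣq = 9564 − 9844 = -280
nΣp² − (Σp)² = 9204 − 8464 = 740; nΣq² − (Σq)² = 12726 − 11449 = 1277
r = -280 / √(740 × 1277) = -280 / 972.1008 ≈ -0.288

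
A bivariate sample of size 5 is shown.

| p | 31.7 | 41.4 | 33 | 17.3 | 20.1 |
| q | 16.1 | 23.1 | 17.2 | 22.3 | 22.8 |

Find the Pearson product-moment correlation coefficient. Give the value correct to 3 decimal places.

-0.260

n = 5, Σp = 143.5, Σq = 101.5, Σp² = 4511.15, Σq² = 2105.79, Σpq = 2878.38
nΣpq − ΣpΣq = 14391.9 − 14565.25 = -173.35
nΣp² − (Σp)² = 22555.75 − 20592.25 = 1963.5; nΣq² − (Σq)² = 10528.95 − 10302.25 = 226.7
r = -173.35 / √(1963.5 × 226.7) = -173.35 / 667.1772 ≈ -0.260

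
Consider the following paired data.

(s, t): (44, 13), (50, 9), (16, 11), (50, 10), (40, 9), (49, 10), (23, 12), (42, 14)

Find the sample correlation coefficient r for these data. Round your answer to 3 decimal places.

n = 8, Σs = 314, Σt = 88, Σs² = 13486, Σt² = 992, Σst = 3412
nΣst − ΣsΣt = 27296 − 27632 = -336
nΣs² − (Σs)² = 107888 − 98596 = 9292; nΣt² − (Σt)² = 7936 − 7744 = 192
r = -336 / √(9292 × 192) = -336 / 1335.6886 ≈ -0.252

-0.252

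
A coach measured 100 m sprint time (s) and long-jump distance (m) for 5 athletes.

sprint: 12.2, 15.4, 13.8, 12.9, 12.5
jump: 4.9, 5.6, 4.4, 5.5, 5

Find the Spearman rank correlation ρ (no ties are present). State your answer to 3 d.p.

Rank sprint: 1, 5, 4, 3, 2
Rank jump: 2, 5, 1, 4, 3
d = rank(sprint) − rank(jump): -1, 0, 3, -1, -1; Σd² = 12
ρ = 1 − 6Σd² / [n(n²−1)] = 1 − 6×12 / (5×24) = 1 − 72/120 ≈ 0.400

0.400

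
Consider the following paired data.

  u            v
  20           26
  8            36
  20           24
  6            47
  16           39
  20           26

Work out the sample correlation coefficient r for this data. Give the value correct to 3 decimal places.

n = 6, Σu = 90, Σv = 198, Σu² = 1556, Σv² = 6954, Σuv = 2714
nΣuv − ΣuΣv = 16284 − 17820 = -1536
nΣu² − (Σu)² = 9336 − 8100 = 1236; nΣv² − (Σv)² = 41724 − 39204 = 2520
r = -1536 / √(1236 × 2520) = -1536 / 1764.8569 ≈ -0.870

-0.870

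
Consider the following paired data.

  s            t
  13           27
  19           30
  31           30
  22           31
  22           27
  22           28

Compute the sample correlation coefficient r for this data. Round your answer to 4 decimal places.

n = 6, Σs = 129, Σt = 173, Σs² = 2943, Σt² = 5003, Σst = 3743
nΣst − ΣsΣt = 22458 − 22317 = 141
nΣs² − (Σs)² = 17658 − 16641 = 1017; nΣt² − (Σt)² = 30018 − 29929 = 89
r = 141 / √(1017 × 89) = 141 / 300.8538 ≈ 0.4687

0.4687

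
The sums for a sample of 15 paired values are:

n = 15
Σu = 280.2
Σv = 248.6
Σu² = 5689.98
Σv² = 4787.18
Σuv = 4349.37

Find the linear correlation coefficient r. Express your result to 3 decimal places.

r = (nΣuv − ΣuΣv) / √[(nΣu² − (Σu)²)(nΣv² − (Σv)²)]
Numerator: 15×4349.37 − 280.2×248.6 = -4417.17
Denominator: √[(85349.7 − 78512.04)(71807.7 − 61801.96)] = √[6837.66 × 10005.74] = 8271.3873
r = -4417.17 / 8271.3873 ≈ -0.534

-0.534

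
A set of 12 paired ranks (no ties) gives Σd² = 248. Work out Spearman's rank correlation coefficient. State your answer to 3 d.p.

0.133

ρ = 1 − 6Σd² / [n(n²−1)] = 1 − 6×248 / (12×143)
  = 1 − 1488/1716 = 1 − 0.8671 ≈ 0.133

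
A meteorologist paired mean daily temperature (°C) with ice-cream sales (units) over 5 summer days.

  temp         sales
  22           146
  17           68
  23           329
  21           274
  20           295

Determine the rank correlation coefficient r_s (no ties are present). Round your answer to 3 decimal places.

Rank temp: 4, 1, 5, 3, 2
Rank sales: 2, 1, 5, 3, 4
d = rank(temp) − rank(sales): 2, 0, 0, 0, -2; Σd² = 8
ρ = 1 − 6Σd² / [n(n²−1)] = 1 − 6×8 / (5×24) = 1 − 48/120 ≈ 0.600

0.600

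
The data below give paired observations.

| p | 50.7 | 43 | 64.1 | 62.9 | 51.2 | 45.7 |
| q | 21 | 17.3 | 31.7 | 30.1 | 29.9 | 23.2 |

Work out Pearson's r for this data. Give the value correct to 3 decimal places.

0.841

n = 6, Σp = 317.6, Σq = 153.2, Σp² = 17194.64, Σq² = 4083.44, Σpq = 8324.98
nΣpq − ΣpΣq = 49949.88 − 48656.32 = 1293.56
nΣp² − (Σp)² = 103167.84 − 100869.76 = 2298.08; nΣq² − (Σq)² = 24500.64 − 23470.24 = 1030.4
r = 1293.56 / √(2298.08 × 1030.4) = 1293.56 / 1538.8118 ≈ 0.841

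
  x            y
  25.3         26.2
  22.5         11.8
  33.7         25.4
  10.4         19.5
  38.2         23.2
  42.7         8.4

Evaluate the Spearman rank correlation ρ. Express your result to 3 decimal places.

Rank x: 3, 2, 4, 1, 5, 6
Rank y: 6, 2, 5, 3, 4, 1
d = rank(x) − rank(y): -3, 0, -1, -2, 1, 5; Σd² = 40
ρ = 1 − 6Σd² / [n(n²−1)] = 1 − 6×40 / (6×35) = 1 − 240/210 ≈ -0.143

-0.143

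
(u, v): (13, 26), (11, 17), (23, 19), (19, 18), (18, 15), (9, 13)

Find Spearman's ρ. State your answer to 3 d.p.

0.543

Rank u: 3, 2, 6, 5, 4, 1
Rank v: 6, 3, 5, 4, 2, 1
d = rank(u) − rank(v): -3, -1, 1, 1, 2, 0; Σd² = 16
ρ = 1 − 6Σd² / [n(n²−1)] = 1 − 6×16 / (6×35) = 1 − 96/210 ≈ 0.543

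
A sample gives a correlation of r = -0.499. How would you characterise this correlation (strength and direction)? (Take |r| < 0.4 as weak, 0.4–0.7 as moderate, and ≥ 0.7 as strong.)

r = -0.499 < 0 so the relationship is negative.
|r| = 0.499, which falls in the moderate range.

moderate negative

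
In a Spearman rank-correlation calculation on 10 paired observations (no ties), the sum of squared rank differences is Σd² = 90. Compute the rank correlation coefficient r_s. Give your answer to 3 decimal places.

0.455

ρ = 1 − 6Σd² / [n(n²−1)] = 1 − 6×90 / (10×99)
  = 1 − 540/990 = 1 − 0.5455 ≈ 0.455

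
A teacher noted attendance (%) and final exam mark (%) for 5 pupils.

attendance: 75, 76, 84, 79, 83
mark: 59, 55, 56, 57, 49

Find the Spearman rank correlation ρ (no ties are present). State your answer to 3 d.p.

Rank attendance: 1, 2, 5, 3, 4
Rank mark: 5, 2, 3, 4, 1
d = rank(attendance) − rank(mark): -4, 0, 2, -1, 3; Σd² = 30
ρ = 1 − 6Σd² / [n(n²−1)] = 1 − 6×30 / (5×24) = 1 − 180/120 ≈ -0.500

-0.500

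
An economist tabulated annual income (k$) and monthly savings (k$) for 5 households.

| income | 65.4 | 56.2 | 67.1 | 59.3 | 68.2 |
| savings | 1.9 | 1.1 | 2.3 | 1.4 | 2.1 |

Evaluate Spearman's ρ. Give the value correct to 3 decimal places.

Rank income: 3, 1, 4, 2, 5
Rank savings: 3, 1, 5, 2, 4
d = rank(income) − rank(savings): 0, 0, -1, 0, 1; Σd² = 2
ρ = 1 − 6Σd² / [n(n²−1)] = 1 − 6×2 / (5×24) = 1 − 12/120 ≈ 0.900

0.900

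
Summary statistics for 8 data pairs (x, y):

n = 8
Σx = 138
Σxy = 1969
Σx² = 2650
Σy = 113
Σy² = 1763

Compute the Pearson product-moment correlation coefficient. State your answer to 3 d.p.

r = (nΣxy − ΣxΣy) / √[(nΣx² − (Σx)²)(nΣy² − (Σy)²)]
Numerator: 8×1969 − 138×113 = 158
Denominator: √[(21200 − 19044)(14104 − 12769)] = √[2156 × 1335] = 1696.5435
r = 158 / 1696.5435 ≈ 0.093

0.093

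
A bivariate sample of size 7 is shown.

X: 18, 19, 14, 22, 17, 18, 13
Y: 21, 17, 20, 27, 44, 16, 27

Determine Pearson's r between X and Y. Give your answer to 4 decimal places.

n = 7, ΣX = 121, ΣY = 172, ΣX² = 2147, ΣY² = 4780, ΣXY = 2962
nΣXY − ΣXΣY = 20734 − 20812 = -78
nΣX² − (ΣX)² = 15029 − 14641 = 388; nΣY² − (ΣY)² = 33460 − 29584 = 3876
r = -78 / √(388 × 3876) = -78 / 1226.3311 ≈ -0.0636

-0.0636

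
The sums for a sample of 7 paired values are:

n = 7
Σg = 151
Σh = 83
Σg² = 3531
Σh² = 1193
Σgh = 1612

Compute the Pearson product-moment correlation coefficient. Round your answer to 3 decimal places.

-0.746

r = (nΣgh − ΣgΣh) / √[(nΣg² − (Σg)²)(nΣh² − (Σh)²)]
Numerator: 7×1612 − 151×83 = -1249
Denominator: √[(24717 − 22801)(8351 − 6889)] = √[1916 × 1462] = 1673.6762
r = -1249 / 1673.6762 ≈ -0.746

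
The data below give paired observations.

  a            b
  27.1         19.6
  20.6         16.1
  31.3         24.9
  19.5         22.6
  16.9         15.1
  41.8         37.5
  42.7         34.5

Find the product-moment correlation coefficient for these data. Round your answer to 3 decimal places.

n = 7, Σa = 199.9, Σb = 170.3, Σa² = 6374.85, Σb² = 4598.65, Σab = 5378.73
nΣab − ΣaΣb = 37651.11 − 34042.97 = 3608.14
nΣa² − (Σa)² = 44623.95 − 39960.01 = 4663.94; nΣb² − (Σb)² = 32190.55 − 29002.09 = 3188.46
r = 3608.14 / √(4663.94 × 3188.46) = 3608.14 / 3856.2658 ≈ 0.936

0.936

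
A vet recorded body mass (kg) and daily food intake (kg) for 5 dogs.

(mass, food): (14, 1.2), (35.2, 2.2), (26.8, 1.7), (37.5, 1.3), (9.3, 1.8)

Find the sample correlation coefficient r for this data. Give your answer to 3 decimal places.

n = 5, Σx = 122.8, Σy = 8.2, Σx² = 3646.02, Σy² = 14.1, Σxy = 205.29
nΣxy − ΣxΣy = 1026.45 − 1006.96 = 19.49
nΣx² − (Σx)² = 18230.1 − 15079.84 = 3150.26; nΣy² − (Σy)² = 70.5 − 67.24 = 3.26
r = 19.49 / √(3150.26 × 3.26) = 19.49 / 101.3403 ≈ 0.192

0.192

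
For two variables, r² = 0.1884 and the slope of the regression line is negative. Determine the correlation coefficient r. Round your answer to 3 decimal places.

|r| = √0.1884 = 0.434
The association is negative, so r = −0.434.

-0.434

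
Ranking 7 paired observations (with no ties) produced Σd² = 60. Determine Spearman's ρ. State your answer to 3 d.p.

ρ = 1 − 6Σd² / [n(n²−1)] = 1 − 6×60 / (7×48)
  = 1 − 360/336 = 1 − 1.0714 ≈ -0.071

-0.071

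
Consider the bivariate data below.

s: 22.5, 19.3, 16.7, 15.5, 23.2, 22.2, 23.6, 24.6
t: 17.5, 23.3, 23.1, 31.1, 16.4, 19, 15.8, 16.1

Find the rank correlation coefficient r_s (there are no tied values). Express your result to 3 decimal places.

Rank s: 5, 3, 2, 1, 6, 4, 7, 8
Rank t: 4, 7, 6, 8, 3, 5, 1, 2
d = rank(s) − rank(t): 1, -4, -4, -7, 3, -1, 6, 6; Σd² = 164
ρ = 1 − 6Σd² / [n(n²−1)] = 1 − 6×164 / (8×63) = 1 − 984/504 ≈ -0.952

-0.952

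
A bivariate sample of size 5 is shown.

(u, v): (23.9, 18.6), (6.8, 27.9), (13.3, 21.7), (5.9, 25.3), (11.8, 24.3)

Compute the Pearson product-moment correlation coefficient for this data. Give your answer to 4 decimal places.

-0.9272

n = 5, Σu = 61.7, Σv = 117.8, Σu² = 968.39, Σv² = 2825.84, Σuv = 1358.88
nΣuv − ΣuΣv = 6794.4 − 7268.26 = -473.86
nΣu² − (Σu)² = 4841.95 − 3806.89 = 1035.06; nΣv² − (Σv)² = 14129.2 − 13876.84 = 252.36
r = -473.86 / √(1035.06 × 252.36) = -473.86 / 511.0849 ≈ -0.9272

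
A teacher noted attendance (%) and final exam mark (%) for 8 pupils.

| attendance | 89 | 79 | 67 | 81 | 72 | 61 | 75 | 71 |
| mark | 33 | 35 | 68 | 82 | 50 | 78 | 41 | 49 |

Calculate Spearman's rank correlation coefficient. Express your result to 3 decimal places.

Rank attendance: 8, 6, 2, 7, 4, 1, 5, 3
Rank mark: 1, 2, 6, 8, 5, 7, 3, 4
d = rank(attendance) − rank(mark): 7, 4, -4, -1, -1, -6, 2, -1; Σd² = 124
ρ = 1 − 6Σd² / [n(n²−1)] = 1 − 6×124 / (8×63) = 1 − 744/504 ≈ -0.476

-0.476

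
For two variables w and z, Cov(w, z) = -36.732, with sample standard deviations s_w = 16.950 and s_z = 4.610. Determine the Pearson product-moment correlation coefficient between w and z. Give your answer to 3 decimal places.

r = Cov(w,z) / (s_w · s_z) = -36.732 / (16.950 × 4.610)
  = -36.732 / 78.1395 ≈ -0.470

-0.470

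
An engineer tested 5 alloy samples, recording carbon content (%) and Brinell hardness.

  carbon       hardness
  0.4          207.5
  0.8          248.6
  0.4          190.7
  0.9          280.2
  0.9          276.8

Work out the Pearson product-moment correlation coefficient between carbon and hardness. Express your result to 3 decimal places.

n = 5, Σx = 3.4, Σy = 1203.8, Σx² = 2.58, Σy² = 296354.98, Σxy = 859.46
nΣxy − ΣxΣy = 4297.3 − 4092.92 = 204.38
nΣx² − (Σx)² = 12.9 − 11.56 = 1.34; nΣy² − (Σy)² = 1481774.9 − 1449134.44 = 32640.46
r = 204.38 / √(1.34 × 32640.46) = 204.38 / 209.1368 ≈ 0.977

0.977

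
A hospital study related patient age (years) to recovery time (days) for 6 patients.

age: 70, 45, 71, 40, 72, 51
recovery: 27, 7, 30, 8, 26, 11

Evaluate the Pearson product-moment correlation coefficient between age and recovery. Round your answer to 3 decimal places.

n = 6, Σx = 349, Σy = 109, Σx² = 21351, Σy² = 2539, Σxy = 7088
nΣxy − ΣxΣy = 42528 − 38041 = 4487
nΣx² − (Σx)² = 128106 − 121801 = 6305; nΣy² − (Σy)² = 15234 − 11881 = 3353
r = 4487 / √(6305 × 3353) = 4487 / 4597.8979 ≈ 0.976

0.976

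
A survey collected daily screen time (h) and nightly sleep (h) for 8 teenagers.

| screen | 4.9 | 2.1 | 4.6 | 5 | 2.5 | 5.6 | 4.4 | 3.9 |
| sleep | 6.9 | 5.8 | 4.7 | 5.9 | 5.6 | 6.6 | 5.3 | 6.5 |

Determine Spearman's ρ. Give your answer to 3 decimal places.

0.429

Rank screen: 6, 1, 5, 7, 2, 8, 4, 3
Rank sleep: 8, 4, 1, 5, 3, 7, 2, 6
d = rank(screen) − rank(sleep): -2, -3, 4, 2, -1, 1, 2, -3; Σd² = 48
ρ = 1 − 6Σd² / [n(n²−1)] = 1 − 6×48 / (8×63) = 1 − 288/504 ≈ 0.429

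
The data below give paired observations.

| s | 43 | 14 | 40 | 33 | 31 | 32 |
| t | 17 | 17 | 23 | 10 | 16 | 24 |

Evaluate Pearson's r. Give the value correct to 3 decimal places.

0.159

n = 6, Σs = 193, Σt = 107, Σs² = 6719, Σt² = 2039, Σst = 3483
nΣst − ΣsΣt = 20898 − 20651 = 247
nΣs² − (Σs)² = 40314 − 37249 = 3065; nΣt² − (Σt)² = 12234 − 11449 = 785
r = 247 / √(3065 × 785) = 247 / 1551.1367 ≈ 0.159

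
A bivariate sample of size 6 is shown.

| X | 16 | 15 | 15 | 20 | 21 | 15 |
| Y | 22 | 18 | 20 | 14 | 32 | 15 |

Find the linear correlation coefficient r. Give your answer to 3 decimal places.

0.467

n = 6, ΣX = 102, ΣY = 121, ΣX² = 1772, ΣY² = 2653, ΣXY = 2099
nΣXY − ΣXΣY = 12594 − 12342 = 252
nΣX² − (ΣX)² = 10632 − 10404 = 228; nΣY² − (ΣY)² = 15918 − 14641 = 1277
r = 252 / √(228 × 1277) = 252 / 539.5887 ≈ 0.467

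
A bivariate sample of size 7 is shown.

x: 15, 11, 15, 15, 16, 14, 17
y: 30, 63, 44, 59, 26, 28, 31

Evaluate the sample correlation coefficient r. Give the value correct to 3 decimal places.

n = 7, Σx = 103, Σy = 281, Σx² = 1537, Σy² = 12707, Σxy = 4023
nΣxy − ΣxΣy = 28161 − 28943 = -782
nΣx² − (Σx)² = 10759 − 10609 = 150; nΣy² − (Σy)² = 88949 − 78961 = 9988
r = -782 / √(150 × 9988) = -782 / 1224.0098 ≈ -0.639

-0.639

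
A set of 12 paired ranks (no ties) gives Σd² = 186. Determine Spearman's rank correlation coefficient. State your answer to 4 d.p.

0.3497

ρ = 1 − 6Σd² / [n(n²−1)] = 1 − 6×186 / (12×143)
  = 1 − 1116/1716 = 1 − 0.65035 ≈ 0.3497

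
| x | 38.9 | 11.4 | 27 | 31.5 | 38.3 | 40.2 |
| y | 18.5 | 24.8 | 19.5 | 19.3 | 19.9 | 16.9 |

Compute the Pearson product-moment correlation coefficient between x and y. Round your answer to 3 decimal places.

-0.914

n = 6, Σx = 187.3, Σy = 118.9, Σx² = 6447.35, Σy² = 2391.65, Σxy = 3578.37
nΣxy − ΣxΣy = 21470.22 − 22269.97 = -799.75
nΣx² − (Σx)² = 38684.1 − 35081.29 = 3602.81; nΣy² − (Σy)² = 14349.9 − 14137.21 = 212.69
r = -799.75 / √(3602.81 × 212.69) = -799.75 / 875.3752 ≈ -0.914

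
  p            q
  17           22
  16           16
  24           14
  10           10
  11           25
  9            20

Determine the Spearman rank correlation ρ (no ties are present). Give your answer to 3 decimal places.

-0.029

Rank p: 5, 4, 6, 2, 3, 1
Rank q: 5, 3, 2, 1, 6, 4
d = rank(p) − rank(q): 0, 1, 4, 1, -3, -3; Σd² = 36
ρ = 1 − 6Σd² / [n(n²−1)] = 1 − 6×36 / (6×35) = 1 − 216/210 ≈ -0.029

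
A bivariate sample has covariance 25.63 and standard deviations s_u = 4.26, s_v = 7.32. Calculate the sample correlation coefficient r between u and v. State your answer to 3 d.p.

r = Cov(u,v) / (s_u · s_v) = 25.63 / (4.26 × 7.32)
  = 25.63 / 31.1832 ≈ 0.822

0.822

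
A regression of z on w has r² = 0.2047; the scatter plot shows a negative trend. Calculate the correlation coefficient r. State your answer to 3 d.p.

|r| = √0.2047 = 0.452
The association is negative, so r = −0.452.

-0.452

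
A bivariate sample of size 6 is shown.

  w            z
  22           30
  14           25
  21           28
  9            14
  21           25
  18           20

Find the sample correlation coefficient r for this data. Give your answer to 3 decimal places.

n = 6, Σw = 105, Σz = 142, Σw² = 1967, Σz² = 3530, Σwz = 2609
nΣwz − ΣwΣz = 15654 − 14910 = 744
nΣw² − (Σw)² = 11802 − 11025 = 777; nΣz² − (Σz)² = 21180 − 20164 = 1016
r = 744 / √(777 × 1016) = 744 / 888.4999 ≈ 0.837

0.837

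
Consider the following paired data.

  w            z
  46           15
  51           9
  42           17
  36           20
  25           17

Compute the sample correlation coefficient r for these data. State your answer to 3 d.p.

-0.681

n = 5, Σw = 200, Σz = 78, Σw² = 8402, Σz² = 1284, Σwz = 3008
nΣwz − ΣwΣz = 15040 − 15600 = -560
nΣw² − (Σw)² = 42010 − 40000 = 2010; nΣz² − (Σz)² = 6420 − 6084 = 336
r = -560 / √(2010 × 336) = -560 / 821.8029 ≈ -0.681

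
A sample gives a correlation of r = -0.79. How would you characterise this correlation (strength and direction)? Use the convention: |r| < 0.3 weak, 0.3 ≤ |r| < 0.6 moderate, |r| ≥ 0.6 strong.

r = -0.79 < 0 so the relationship is negative.
|r| = 0.79, which falls in the strong range.

strong negative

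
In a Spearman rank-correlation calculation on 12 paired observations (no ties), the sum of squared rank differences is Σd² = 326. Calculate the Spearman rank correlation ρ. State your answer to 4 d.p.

ρ = 1 − 6Σd² / [n(n²−1)] = 1 − 6×326 / (12×143)
  = 1 − 1956/1716 = 1 − 1.13986 ≈ -0.1399

-0.1399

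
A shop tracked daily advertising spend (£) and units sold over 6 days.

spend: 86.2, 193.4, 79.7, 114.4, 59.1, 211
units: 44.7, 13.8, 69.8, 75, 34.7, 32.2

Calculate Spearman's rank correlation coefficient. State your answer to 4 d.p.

Rank spend: 3, 5, 2, 4, 1, 6
Rank units: 4, 1, 5, 6, 3, 2
d = rank(spend) − rank(units): -1, 4, -3, -2, -2, 4; Σd² = 50
ρ = 1 − 6Σd² / [n(n²−1)] = 1 − 6×50 / (6×35) = 1 − 300/210 ≈ -0.4286

-0.4286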